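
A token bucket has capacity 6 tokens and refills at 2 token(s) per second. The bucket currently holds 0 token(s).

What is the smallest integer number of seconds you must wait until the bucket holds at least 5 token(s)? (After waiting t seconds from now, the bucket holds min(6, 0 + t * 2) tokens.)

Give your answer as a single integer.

Answer: 3

Derivation:
Need 0 + t * 2 >= 5, so t >= 5/2.
Smallest integer t = ceil(5/2) = 3.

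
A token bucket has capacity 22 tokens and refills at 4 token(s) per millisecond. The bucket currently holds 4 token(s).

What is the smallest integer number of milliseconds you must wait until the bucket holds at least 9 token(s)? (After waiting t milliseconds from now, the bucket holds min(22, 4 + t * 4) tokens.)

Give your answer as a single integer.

Answer: 2

Derivation:
Need 4 + t * 4 >= 9, so t >= 5/4.
Smallest integer t = ceil(5/4) = 2.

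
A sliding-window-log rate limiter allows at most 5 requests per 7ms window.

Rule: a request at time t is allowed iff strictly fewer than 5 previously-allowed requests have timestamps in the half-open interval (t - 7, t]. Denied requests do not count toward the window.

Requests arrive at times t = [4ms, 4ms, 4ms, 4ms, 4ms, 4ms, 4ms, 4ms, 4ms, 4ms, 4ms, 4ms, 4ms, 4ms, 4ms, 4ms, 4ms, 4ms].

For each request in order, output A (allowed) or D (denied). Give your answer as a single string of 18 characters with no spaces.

Tracking allowed requests in the window:
  req#1 t=4ms: ALLOW
  req#2 t=4ms: ALLOW
  req#3 t=4ms: ALLOW
  req#4 t=4ms: ALLOW
  req#5 t=4ms: ALLOW
  req#6 t=4ms: DENY
  req#7 t=4ms: DENY
  req#8 t=4ms: DENY
  req#9 t=4ms: DENY
  req#10 t=4ms: DENY
  req#11 t=4ms: DENY
  req#12 t=4ms: DENY
  req#13 t=4ms: DENY
  req#14 t=4ms: DENY
  req#15 t=4ms: DENY
  req#16 t=4ms: DENY
  req#17 t=4ms: DENY
  req#18 t=4ms: DENY

Answer: AAAAADDDDDDDDDDDDD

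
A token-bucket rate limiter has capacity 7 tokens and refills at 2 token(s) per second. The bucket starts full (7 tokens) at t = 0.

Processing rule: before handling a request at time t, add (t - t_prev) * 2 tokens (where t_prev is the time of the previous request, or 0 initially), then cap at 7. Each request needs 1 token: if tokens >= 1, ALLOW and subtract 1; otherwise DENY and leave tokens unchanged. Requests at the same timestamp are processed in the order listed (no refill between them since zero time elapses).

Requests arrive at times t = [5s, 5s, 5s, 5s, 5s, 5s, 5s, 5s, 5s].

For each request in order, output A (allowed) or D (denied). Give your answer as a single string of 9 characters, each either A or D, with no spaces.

Simulating step by step:
  req#1 t=5s: ALLOW
  req#2 t=5s: ALLOW
  req#3 t=5s: ALLOW
  req#4 t=5s: ALLOW
  req#5 t=5s: ALLOW
  req#6 t=5s: ALLOW
  req#7 t=5s: ALLOW
  req#8 t=5s: DENY
  req#9 t=5s: DENY

Answer: AAAAAAADD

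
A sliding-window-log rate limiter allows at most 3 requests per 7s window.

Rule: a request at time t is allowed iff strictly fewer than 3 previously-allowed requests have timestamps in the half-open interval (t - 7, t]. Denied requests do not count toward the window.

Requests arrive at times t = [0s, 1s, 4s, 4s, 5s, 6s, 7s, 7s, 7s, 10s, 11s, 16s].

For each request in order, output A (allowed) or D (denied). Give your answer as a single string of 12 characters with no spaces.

Answer: AAADDDADDAAA

Derivation:
Tracking allowed requests in the window:
  req#1 t=0s: ALLOW
  req#2 t=1s: ALLOW
  req#3 t=4s: ALLOW
  req#4 t=4s: DENY
  req#5 t=5s: DENY
  req#6 t=6s: DENY
  req#7 t=7s: ALLOW
  req#8 t=7s: DENY
  req#9 t=7s: DENY
  req#10 t=10s: ALLOW
  req#11 t=11s: ALLOW
  req#12 t=16s: ALLOW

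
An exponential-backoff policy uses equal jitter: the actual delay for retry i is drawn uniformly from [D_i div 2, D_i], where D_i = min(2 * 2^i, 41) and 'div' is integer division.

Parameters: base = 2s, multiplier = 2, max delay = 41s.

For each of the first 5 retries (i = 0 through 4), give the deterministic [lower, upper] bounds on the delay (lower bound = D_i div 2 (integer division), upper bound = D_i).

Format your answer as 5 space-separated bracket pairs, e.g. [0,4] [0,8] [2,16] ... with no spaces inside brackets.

Computing bounds per retry:
  i=0: D_i=min(2*2^0,41)=2, bounds=[1,2]
  i=1: D_i=min(2*2^1,41)=4, bounds=[2,4]
  i=2: D_i=min(2*2^2,41)=8, bounds=[4,8]
  i=3: D_i=min(2*2^3,41)=16, bounds=[8,16]
  i=4: D_i=min(2*2^4,41)=32, bounds=[16,32]

Answer: [1,2] [2,4] [4,8] [8,16] [16,32]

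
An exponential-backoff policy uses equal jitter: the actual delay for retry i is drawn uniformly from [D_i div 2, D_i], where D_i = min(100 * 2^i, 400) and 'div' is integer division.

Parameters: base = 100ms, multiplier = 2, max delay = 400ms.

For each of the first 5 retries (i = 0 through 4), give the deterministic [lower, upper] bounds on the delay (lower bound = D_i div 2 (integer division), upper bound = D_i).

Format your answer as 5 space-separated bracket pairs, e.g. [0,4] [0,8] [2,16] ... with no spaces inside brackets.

Answer: [50,100] [100,200] [200,400] [200,400] [200,400]

Derivation:
Computing bounds per retry:
  i=0: D_i=min(100*2^0,400)=100, bounds=[50,100]
  i=1: D_i=min(100*2^1,400)=200, bounds=[100,200]
  i=2: D_i=min(100*2^2,400)=400, bounds=[200,400]
  i=3: D_i=min(100*2^3,400)=400, bounds=[200,400]
  i=4: D_i=min(100*2^4,400)=400, bounds=[200,400]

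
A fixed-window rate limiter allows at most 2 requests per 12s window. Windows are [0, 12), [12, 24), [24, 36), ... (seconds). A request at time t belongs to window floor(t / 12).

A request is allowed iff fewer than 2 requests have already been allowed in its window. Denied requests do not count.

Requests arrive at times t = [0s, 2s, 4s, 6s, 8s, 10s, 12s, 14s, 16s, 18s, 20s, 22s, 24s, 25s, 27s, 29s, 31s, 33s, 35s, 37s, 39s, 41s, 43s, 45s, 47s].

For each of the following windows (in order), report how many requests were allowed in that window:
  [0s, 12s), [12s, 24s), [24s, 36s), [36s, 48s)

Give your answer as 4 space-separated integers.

Answer: 2 2 2 2

Derivation:
Processing requests:
  req#1 t=0s (window 0): ALLOW
  req#2 t=2s (window 0): ALLOW
  req#3 t=4s (window 0): DENY
  req#4 t=6s (window 0): DENY
  req#5 t=8s (window 0): DENY
  req#6 t=10s (window 0): DENY
  req#7 t=12s (window 1): ALLOW
  req#8 t=14s (window 1): ALLOW
  req#9 t=16s (window 1): DENY
  req#10 t=18s (window 1): DENY
  req#11 t=20s (window 1): DENY
  req#12 t=22s (window 1): DENY
  req#13 t=24s (window 2): ALLOW
  req#14 t=25s (window 2): ALLOW
  req#15 t=27s (window 2): DENY
  req#16 t=29s (window 2): DENY
  req#17 t=31s (window 2): DENY
  req#18 t=33s (window 2): DENY
  req#19 t=35s (window 2): DENY
  req#20 t=37s (window 3): ALLOW
  req#21 t=39s (window 3): ALLOW
  req#22 t=41s (window 3): DENY
  req#23 t=43s (window 3): DENY
  req#24 t=45s (window 3): DENY
  req#25 t=47s (window 3): DENY

Allowed counts by window: 2 2 2 2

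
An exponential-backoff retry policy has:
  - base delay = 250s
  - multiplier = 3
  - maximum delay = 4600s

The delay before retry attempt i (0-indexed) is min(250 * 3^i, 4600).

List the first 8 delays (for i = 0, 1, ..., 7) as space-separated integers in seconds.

Computing each delay:
  i=0: min(250*3^0, 4600) = 250
  i=1: min(250*3^1, 4600) = 750
  i=2: min(250*3^2, 4600) = 2250
  i=3: min(250*3^3, 4600) = 4600
  i=4: min(250*3^4, 4600) = 4600
  i=5: min(250*3^5, 4600) = 4600
  i=6: min(250*3^6, 4600) = 4600
  i=7: min(250*3^7, 4600) = 4600

Answer: 250 750 2250 4600 4600 4600 4600 4600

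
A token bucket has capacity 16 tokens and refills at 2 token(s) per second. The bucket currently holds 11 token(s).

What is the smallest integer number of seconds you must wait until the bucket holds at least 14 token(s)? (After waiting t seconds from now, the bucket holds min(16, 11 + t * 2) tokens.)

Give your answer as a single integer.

Need 11 + t * 2 >= 14, so t >= 3/2.
Smallest integer t = ceil(3/2) = 2.

Answer: 2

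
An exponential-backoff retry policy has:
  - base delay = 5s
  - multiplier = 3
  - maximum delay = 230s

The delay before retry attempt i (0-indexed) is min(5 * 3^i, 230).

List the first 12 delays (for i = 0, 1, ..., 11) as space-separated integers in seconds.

Computing each delay:
  i=0: min(5*3^0, 230) = 5
  i=1: min(5*3^1, 230) = 15
  i=2: min(5*3^2, 230) = 45
  i=3: min(5*3^3, 230) = 135
  i=4: min(5*3^4, 230) = 230
  i=5: min(5*3^5, 230) = 230
  i=6: min(5*3^6, 230) = 230
  i=7: min(5*3^7, 230) = 230
  i=8: min(5*3^8, 230) = 230
  i=9: min(5*3^9, 230) = 230
  i=10: min(5*3^10, 230) = 230
  i=11: min(5*3^11, 230) = 230

Answer: 5 15 45 135 230 230 230 230 230 230 230 230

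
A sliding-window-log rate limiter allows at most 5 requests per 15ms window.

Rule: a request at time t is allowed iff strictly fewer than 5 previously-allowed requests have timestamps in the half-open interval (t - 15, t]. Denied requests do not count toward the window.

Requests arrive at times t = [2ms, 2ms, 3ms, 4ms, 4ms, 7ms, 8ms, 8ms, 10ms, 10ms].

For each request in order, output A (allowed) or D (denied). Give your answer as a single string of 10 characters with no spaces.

Answer: AAAAADDDDD

Derivation:
Tracking allowed requests in the window:
  req#1 t=2ms: ALLOW
  req#2 t=2ms: ALLOW
  req#3 t=3ms: ALLOW
  req#4 t=4ms: ALLOW
  req#5 t=4ms: ALLOW
  req#6 t=7ms: DENY
  req#7 t=8ms: DENY
  req#8 t=8ms: DENY
  req#9 t=10ms: DENY
  req#10 t=10ms: DENY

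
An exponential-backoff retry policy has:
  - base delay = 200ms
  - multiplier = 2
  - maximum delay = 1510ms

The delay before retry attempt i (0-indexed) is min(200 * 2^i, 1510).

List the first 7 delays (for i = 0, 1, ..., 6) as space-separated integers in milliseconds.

Answer: 200 400 800 1510 1510 1510 1510

Derivation:
Computing each delay:
  i=0: min(200*2^0, 1510) = 200
  i=1: min(200*2^1, 1510) = 400
  i=2: min(200*2^2, 1510) = 800
  i=3: min(200*2^3, 1510) = 1510
  i=4: min(200*2^4, 1510) = 1510
  i=5: min(200*2^5, 1510) = 1510
  i=6: min(200*2^6, 1510) = 1510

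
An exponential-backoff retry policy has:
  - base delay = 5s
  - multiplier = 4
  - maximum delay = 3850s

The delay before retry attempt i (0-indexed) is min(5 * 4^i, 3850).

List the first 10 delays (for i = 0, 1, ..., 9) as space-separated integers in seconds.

Computing each delay:
  i=0: min(5*4^0, 3850) = 5
  i=1: min(5*4^1, 3850) = 20
  i=2: min(5*4^2, 3850) = 80
  i=3: min(5*4^3, 3850) = 320
  i=4: min(5*4^4, 3850) = 1280
  i=5: min(5*4^5, 3850) = 3850
  i=6: min(5*4^6, 3850) = 3850
  i=7: min(5*4^7, 3850) = 3850
  i=8: min(5*4^8, 3850) = 3850
  i=9: min(5*4^9, 3850) = 3850

Answer: 5 20 80 320 1280 3850 3850 3850 3850 3850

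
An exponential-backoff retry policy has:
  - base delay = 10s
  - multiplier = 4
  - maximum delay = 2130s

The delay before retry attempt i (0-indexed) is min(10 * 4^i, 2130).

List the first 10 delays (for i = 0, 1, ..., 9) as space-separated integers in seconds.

Computing each delay:
  i=0: min(10*4^0, 2130) = 10
  i=1: min(10*4^1, 2130) = 40
  i=2: min(10*4^2, 2130) = 160
  i=3: min(10*4^3, 2130) = 640
  i=4: min(10*4^4, 2130) = 2130
  i=5: min(10*4^5, 2130) = 2130
  i=6: min(10*4^6, 2130) = 2130
  i=7: min(10*4^7, 2130) = 2130
  i=8: min(10*4^8, 2130) = 2130
  i=9: min(10*4^9, 2130) = 2130

Answer: 10 40 160 640 2130 2130 2130 2130 2130 2130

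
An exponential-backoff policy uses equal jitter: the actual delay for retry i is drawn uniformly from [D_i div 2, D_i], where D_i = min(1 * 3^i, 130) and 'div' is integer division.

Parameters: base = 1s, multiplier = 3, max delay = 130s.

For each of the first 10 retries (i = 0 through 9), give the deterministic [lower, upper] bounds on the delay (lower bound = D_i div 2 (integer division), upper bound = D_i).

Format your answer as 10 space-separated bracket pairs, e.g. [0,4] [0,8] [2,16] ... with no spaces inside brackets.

Answer: [0,1] [1,3] [4,9] [13,27] [40,81] [65,130] [65,130] [65,130] [65,130] [65,130]

Derivation:
Computing bounds per retry:
  i=0: D_i=min(1*3^0,130)=1, bounds=[0,1]
  i=1: D_i=min(1*3^1,130)=3, bounds=[1,3]
  i=2: D_i=min(1*3^2,130)=9, bounds=[4,9]
  i=3: D_i=min(1*3^3,130)=27, bounds=[13,27]
  i=4: D_i=min(1*3^4,130)=81, bounds=[40,81]
  i=5: D_i=min(1*3^5,130)=130, bounds=[65,130]
  i=6: D_i=min(1*3^6,130)=130, bounds=[65,130]
  i=7: D_i=min(1*3^7,130)=130, bounds=[65,130]
  i=8: D_i=min(1*3^8,130)=130, bounds=[65,130]
  i=9: D_i=min(1*3^9,130)=130, bounds=[65,130]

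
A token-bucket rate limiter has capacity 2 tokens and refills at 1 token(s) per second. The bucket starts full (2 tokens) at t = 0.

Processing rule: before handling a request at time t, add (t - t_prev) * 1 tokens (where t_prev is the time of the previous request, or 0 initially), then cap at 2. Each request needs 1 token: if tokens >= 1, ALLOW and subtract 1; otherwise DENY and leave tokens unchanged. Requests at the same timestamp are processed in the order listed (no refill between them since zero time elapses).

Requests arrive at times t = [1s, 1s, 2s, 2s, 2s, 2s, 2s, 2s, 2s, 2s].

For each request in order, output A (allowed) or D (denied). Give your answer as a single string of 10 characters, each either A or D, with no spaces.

Simulating step by step:
  req#1 t=1s: ALLOW
  req#2 t=1s: ALLOW
  req#3 t=2s: ALLOW
  req#4 t=2s: DENY
  req#5 t=2s: DENY
  req#6 t=2s: DENY
  req#7 t=2s: DENY
  req#8 t=2s: DENY
  req#9 t=2s: DENY
  req#10 t=2s: DENY

Answer: AAADDDDDDD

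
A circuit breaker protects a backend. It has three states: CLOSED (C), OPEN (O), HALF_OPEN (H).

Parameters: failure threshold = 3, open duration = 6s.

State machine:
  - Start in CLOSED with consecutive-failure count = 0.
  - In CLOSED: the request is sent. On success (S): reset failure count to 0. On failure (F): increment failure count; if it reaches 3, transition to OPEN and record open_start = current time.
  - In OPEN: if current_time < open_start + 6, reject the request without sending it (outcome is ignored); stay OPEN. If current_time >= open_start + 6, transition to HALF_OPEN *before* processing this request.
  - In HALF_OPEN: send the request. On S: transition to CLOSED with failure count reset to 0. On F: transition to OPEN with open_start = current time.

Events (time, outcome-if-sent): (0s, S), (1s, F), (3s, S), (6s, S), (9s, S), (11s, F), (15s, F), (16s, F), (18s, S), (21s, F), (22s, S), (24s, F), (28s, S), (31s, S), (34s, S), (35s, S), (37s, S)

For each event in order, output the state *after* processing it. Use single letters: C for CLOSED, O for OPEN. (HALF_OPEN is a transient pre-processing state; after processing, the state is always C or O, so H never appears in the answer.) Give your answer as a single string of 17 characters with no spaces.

State after each event:
  event#1 t=0s outcome=S: state=CLOSED
  event#2 t=1s outcome=F: state=CLOSED
  event#3 t=3s outcome=S: state=CLOSED
  event#4 t=6s outcome=S: state=CLOSED
  event#5 t=9s outcome=S: state=CLOSED
  event#6 t=11s outcome=F: state=CLOSED
  event#7 t=15s outcome=F: state=CLOSED
  event#8 t=16s outcome=F: state=OPEN
  event#9 t=18s outcome=S: state=OPEN
  event#10 t=21s outcome=F: state=OPEN
  event#11 t=22s outcome=S: state=CLOSED
  event#12 t=24s outcome=F: state=CLOSED
  event#13 t=28s outcome=S: state=CLOSED
  event#14 t=31s outcome=S: state=CLOSED
  event#15 t=34s outcome=S: state=CLOSED
  event#16 t=35s outcome=S: state=CLOSED
  event#17 t=37s outcome=S: state=CLOSED

Answer: CCCCCCCOOOCCCCCCC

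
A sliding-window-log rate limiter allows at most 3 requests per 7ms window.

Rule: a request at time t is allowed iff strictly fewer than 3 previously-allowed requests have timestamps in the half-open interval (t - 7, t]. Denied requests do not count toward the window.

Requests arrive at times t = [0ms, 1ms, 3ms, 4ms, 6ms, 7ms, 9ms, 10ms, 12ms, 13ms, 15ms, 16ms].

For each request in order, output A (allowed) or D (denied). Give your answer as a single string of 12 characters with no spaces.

Answer: AAADDAAADDAA

Derivation:
Tracking allowed requests in the window:
  req#1 t=0ms: ALLOW
  req#2 t=1ms: ALLOW
  req#3 t=3ms: ALLOW
  req#4 t=4ms: DENY
  req#5 t=6ms: DENY
  req#6 t=7ms: ALLOW
  req#7 t=9ms: ALLOW
  req#8 t=10ms: ALLOW
  req#9 t=12ms: DENY
  req#10 t=13ms: DENY
  req#11 t=15ms: ALLOW
  req#12 t=16ms: ALLOW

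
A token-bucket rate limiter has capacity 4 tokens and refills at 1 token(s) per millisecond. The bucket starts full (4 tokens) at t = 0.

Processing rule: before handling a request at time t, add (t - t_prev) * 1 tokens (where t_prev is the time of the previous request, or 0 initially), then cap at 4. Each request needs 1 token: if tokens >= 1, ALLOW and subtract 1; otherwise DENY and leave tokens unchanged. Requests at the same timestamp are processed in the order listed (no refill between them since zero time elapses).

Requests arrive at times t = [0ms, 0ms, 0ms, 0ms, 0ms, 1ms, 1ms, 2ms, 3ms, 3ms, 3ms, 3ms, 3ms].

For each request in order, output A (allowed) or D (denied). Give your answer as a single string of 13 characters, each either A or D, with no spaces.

Simulating step by step:
  req#1 t=0ms: ALLOW
  req#2 t=0ms: ALLOW
  req#3 t=0ms: ALLOW
  req#4 t=0ms: ALLOW
  req#5 t=0ms: DENY
  req#6 t=1ms: ALLOW
  req#7 t=1ms: DENY
  req#8 t=2ms: ALLOW
  req#9 t=3ms: ALLOW
  req#10 t=3ms: DENY
  req#11 t=3ms: DENY
  req#12 t=3ms: DENY
  req#13 t=3ms: DENY

Answer: AAAADADAADDDD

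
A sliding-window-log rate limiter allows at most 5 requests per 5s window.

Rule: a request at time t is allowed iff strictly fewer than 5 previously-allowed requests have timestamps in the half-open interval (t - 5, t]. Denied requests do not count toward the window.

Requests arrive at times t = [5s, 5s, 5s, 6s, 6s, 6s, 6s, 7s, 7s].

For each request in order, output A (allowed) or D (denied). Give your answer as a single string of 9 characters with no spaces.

Tracking allowed requests in the window:
  req#1 t=5s: ALLOW
  req#2 t=5s: ALLOW
  req#3 t=5s: ALLOW
  req#4 t=6s: ALLOW
  req#5 t=6s: ALLOW
  req#6 t=6s: DENY
  req#7 t=6s: DENY
  req#8 t=7s: DENY
  req#9 t=7s: DENY

Answer: AAAAADDDD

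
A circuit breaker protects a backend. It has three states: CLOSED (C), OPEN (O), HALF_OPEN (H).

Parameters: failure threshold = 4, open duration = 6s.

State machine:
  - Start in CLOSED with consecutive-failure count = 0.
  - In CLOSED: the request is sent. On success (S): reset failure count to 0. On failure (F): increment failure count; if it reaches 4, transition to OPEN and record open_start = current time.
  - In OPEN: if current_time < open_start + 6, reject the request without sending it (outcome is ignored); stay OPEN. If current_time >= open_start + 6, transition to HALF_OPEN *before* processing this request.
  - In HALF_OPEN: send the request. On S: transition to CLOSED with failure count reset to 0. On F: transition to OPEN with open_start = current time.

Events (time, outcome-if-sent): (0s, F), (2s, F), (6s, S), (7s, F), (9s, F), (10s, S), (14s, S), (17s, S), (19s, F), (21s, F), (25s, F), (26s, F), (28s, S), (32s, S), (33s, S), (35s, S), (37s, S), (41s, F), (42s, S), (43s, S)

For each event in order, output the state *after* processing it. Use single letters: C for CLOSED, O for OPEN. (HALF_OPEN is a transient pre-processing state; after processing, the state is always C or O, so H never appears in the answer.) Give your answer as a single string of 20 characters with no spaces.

State after each event:
  event#1 t=0s outcome=F: state=CLOSED
  event#2 t=2s outcome=F: state=CLOSED
  event#3 t=6s outcome=S: state=CLOSED
  event#4 t=7s outcome=F: state=CLOSED
  event#5 t=9s outcome=F: state=CLOSED
  event#6 t=10s outcome=S: state=CLOSED
  event#7 t=14s outcome=S: state=CLOSED
  event#8 t=17s outcome=S: state=CLOSED
  event#9 t=19s outcome=F: state=CLOSED
  event#10 t=21s outcome=F: state=CLOSED
  event#11 t=25s outcome=F: state=CLOSED
  event#12 t=26s outcome=F: state=OPEN
  event#13 t=28s outcome=S: state=OPEN
  event#14 t=32s outcome=S: state=CLOSED
  event#15 t=33s outcome=S: state=CLOSED
  event#16 t=35s outcome=S: state=CLOSED
  event#17 t=37s outcome=S: state=CLOSED
  event#18 t=41s outcome=F: state=CLOSED
  event#19 t=42s outcome=S: state=CLOSED
  event#20 t=43s outcome=S: state=CLOSED

Answer: CCCCCCCCCCCOOCCCCCCC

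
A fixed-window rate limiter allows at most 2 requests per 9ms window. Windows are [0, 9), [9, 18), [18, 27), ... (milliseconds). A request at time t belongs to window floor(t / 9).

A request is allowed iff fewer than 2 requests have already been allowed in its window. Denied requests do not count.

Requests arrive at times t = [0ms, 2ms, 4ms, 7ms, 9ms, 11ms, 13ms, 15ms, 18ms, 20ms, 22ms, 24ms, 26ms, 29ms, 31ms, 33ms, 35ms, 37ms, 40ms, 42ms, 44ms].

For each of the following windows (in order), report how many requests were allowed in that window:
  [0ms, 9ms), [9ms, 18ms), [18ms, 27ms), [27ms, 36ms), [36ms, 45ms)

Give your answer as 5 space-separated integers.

Answer: 2 2 2 2 2

Derivation:
Processing requests:
  req#1 t=0ms (window 0): ALLOW
  req#2 t=2ms (window 0): ALLOW
  req#3 t=4ms (window 0): DENY
  req#4 t=7ms (window 0): DENY
  req#5 t=9ms (window 1): ALLOW
  req#6 t=11ms (window 1): ALLOW
  req#7 t=13ms (window 1): DENY
  req#8 t=15ms (window 1): DENY
  req#9 t=18ms (window 2): ALLOW
  req#10 t=20ms (window 2): ALLOW
  req#11 t=22ms (window 2): DENY
  req#12 t=24ms (window 2): DENY
  req#13 t=26ms (window 2): DENY
  req#14 t=29ms (window 3): ALLOW
  req#15 t=31ms (window 3): ALLOW
  req#16 t=33ms (window 3): DENY
  req#17 t=35ms (window 3): DENY
  req#18 t=37ms (window 4): ALLOW
  req#19 t=40ms (window 4): ALLOW
  req#20 t=42ms (window 4): DENY
  req#21 t=44ms (window 4): DENY

Allowed counts by window: 2 2 2 2 2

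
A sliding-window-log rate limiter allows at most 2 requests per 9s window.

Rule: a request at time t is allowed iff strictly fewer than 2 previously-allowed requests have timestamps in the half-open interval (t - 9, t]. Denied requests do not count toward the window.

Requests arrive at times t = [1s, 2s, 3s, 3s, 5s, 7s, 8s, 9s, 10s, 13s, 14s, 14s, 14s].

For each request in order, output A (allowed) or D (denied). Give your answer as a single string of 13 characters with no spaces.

Answer: AADDDDDDAADDD

Derivation:
Tracking allowed requests in the window:
  req#1 t=1s: ALLOW
  req#2 t=2s: ALLOW
  req#3 t=3s: DENY
  req#4 t=3s: DENY
  req#5 t=5s: DENY
  req#6 t=7s: DENY
  req#7 t=8s: DENY
  req#8 t=9s: DENY
  req#9 t=10s: ALLOW
  req#10 t=13s: ALLOW
  req#11 t=14s: DENY
  req#12 t=14s: DENY
  req#13 t=14s: DENY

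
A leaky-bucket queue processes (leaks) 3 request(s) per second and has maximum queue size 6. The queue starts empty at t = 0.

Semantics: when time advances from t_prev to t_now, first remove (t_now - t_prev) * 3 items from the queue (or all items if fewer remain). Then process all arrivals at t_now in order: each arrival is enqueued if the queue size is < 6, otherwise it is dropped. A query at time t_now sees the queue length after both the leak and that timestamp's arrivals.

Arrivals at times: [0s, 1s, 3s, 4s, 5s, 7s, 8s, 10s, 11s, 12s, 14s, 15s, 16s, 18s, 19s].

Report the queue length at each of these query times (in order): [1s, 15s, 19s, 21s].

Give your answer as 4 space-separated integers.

Queue lengths at query times:
  query t=1s: backlog = 1
  query t=15s: backlog = 1
  query t=19s: backlog = 1
  query t=21s: backlog = 0

Answer: 1 1 1 0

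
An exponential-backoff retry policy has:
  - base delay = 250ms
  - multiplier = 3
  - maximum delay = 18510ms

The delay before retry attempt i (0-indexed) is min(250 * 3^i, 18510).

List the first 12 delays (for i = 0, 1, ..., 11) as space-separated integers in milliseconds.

Computing each delay:
  i=0: min(250*3^0, 18510) = 250
  i=1: min(250*3^1, 18510) = 750
  i=2: min(250*3^2, 18510) = 2250
  i=3: min(250*3^3, 18510) = 6750
  i=4: min(250*3^4, 18510) = 18510
  i=5: min(250*3^5, 18510) = 18510
  i=6: min(250*3^6, 18510) = 18510
  i=7: min(250*3^7, 18510) = 18510
  i=8: min(250*3^8, 18510) = 18510
  i=9: min(250*3^9, 18510) = 18510
  i=10: min(250*3^10, 18510) = 18510
  i=11: min(250*3^11, 18510) = 18510

Answer: 250 750 2250 6750 18510 18510 18510 18510 18510 18510 18510 18510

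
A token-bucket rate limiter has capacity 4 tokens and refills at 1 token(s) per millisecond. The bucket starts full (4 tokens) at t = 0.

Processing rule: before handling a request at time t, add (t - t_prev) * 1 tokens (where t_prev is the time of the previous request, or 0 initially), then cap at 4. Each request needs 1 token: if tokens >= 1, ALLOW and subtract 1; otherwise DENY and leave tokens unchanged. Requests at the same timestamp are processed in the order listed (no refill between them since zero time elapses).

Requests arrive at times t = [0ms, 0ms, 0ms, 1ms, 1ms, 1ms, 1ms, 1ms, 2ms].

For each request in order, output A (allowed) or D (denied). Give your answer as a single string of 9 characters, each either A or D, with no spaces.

Simulating step by step:
  req#1 t=0ms: ALLOW
  req#2 t=0ms: ALLOW
  req#3 t=0ms: ALLOW
  req#4 t=1ms: ALLOW
  req#5 t=1ms: ALLOW
  req#6 t=1ms: DENY
  req#7 t=1ms: DENY
  req#8 t=1ms: DENY
  req#9 t=2ms: ALLOW

Answer: AAAAADDDA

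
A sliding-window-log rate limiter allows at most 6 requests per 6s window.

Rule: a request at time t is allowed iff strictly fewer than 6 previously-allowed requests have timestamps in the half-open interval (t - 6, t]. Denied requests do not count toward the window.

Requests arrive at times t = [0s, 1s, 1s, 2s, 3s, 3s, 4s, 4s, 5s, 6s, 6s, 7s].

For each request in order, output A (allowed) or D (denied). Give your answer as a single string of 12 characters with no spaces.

Answer: AAAAAADDDADA

Derivation:
Tracking allowed requests in the window:
  req#1 t=0s: ALLOW
  req#2 t=1s: ALLOW
  req#3 t=1s: ALLOW
  req#4 t=2s: ALLOW
  req#5 t=3s: ALLOW
  req#6 t=3s: ALLOW
  req#7 t=4s: DENY
  req#8 t=4s: DENY
  req#9 t=5s: DENY
  req#10 t=6s: ALLOW
  req#11 t=6s: DENY
  req#12 t=7s: ALLOW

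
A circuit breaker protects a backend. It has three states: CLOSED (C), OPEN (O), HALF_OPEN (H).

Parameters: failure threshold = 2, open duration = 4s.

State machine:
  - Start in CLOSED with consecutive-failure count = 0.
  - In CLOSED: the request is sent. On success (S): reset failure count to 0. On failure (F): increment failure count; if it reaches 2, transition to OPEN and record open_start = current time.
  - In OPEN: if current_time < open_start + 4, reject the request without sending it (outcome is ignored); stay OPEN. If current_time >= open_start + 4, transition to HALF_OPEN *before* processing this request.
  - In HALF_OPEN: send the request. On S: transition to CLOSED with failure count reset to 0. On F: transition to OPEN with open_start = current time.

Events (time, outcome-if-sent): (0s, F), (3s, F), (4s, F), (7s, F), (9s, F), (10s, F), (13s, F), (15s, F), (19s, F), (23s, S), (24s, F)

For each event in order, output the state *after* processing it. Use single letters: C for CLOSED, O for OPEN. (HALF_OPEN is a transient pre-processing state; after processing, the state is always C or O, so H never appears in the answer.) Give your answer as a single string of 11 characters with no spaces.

Answer: COOOOOOOOCC

Derivation:
State after each event:
  event#1 t=0s outcome=F: state=CLOSED
  event#2 t=3s outcome=F: state=OPEN
  event#3 t=4s outcome=F: state=OPEN
  event#4 t=7s outcome=F: state=OPEN
  event#5 t=9s outcome=F: state=OPEN
  event#6 t=10s outcome=F: state=OPEN
  event#7 t=13s outcome=F: state=OPEN
  event#8 t=15s outcome=F: state=OPEN
  event#9 t=19s outcome=F: state=OPEN
  event#10 t=23s outcome=S: state=CLOSED
  event#11 t=24s outcome=F: state=CLOSED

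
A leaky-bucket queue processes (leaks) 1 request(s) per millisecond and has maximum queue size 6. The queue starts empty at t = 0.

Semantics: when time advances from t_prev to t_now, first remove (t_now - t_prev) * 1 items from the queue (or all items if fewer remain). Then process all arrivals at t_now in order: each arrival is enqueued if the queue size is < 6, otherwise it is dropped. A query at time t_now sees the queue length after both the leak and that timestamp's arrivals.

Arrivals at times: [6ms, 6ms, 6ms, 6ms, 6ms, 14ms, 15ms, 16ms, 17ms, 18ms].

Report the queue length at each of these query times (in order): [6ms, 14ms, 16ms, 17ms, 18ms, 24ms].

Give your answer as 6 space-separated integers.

Queue lengths at query times:
  query t=6ms: backlog = 5
  query t=14ms: backlog = 1
  query t=16ms: backlog = 1
  query t=17ms: backlog = 1
  query t=18ms: backlog = 1
  query t=24ms: backlog = 0

Answer: 5 1 1 1 1 0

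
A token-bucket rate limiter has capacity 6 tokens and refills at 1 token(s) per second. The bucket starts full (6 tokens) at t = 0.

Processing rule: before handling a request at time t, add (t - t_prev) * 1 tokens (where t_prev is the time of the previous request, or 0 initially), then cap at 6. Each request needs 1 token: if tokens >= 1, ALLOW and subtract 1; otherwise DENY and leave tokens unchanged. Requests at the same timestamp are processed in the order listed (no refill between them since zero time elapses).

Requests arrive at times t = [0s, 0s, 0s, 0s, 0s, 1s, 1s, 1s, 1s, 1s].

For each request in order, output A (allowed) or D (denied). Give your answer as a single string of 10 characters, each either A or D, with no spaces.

Answer: AAAAAAADDD

Derivation:
Simulating step by step:
  req#1 t=0s: ALLOW
  req#2 t=0s: ALLOW
  req#3 t=0s: ALLOW
  req#4 t=0s: ALLOW
  req#5 t=0s: ALLOW
  req#6 t=1s: ALLOW
  req#7 t=1s: ALLOW
  req#8 t=1s: DENY
  req#9 t=1s: DENY
  req#10 t=1s: DENY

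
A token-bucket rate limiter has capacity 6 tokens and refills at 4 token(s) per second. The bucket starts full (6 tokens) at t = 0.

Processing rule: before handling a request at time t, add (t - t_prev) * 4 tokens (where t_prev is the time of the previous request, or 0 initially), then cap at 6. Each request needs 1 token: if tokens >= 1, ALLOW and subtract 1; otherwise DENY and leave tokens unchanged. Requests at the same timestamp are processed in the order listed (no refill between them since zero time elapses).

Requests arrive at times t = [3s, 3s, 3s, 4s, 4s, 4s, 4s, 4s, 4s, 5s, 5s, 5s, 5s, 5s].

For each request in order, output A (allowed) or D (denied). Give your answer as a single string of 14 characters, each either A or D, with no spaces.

Simulating step by step:
  req#1 t=3s: ALLOW
  req#2 t=3s: ALLOW
  req#3 t=3s: ALLOW
  req#4 t=4s: ALLOW
  req#5 t=4s: ALLOW
  req#6 t=4s: ALLOW
  req#7 t=4s: ALLOW
  req#8 t=4s: ALLOW
  req#9 t=4s: ALLOW
  req#10 t=5s: ALLOW
  req#11 t=5s: ALLOW
  req#12 t=5s: ALLOW
  req#13 t=5s: ALLOW
  req#14 t=5s: DENY

Answer: AAAAAAAAAAAAAD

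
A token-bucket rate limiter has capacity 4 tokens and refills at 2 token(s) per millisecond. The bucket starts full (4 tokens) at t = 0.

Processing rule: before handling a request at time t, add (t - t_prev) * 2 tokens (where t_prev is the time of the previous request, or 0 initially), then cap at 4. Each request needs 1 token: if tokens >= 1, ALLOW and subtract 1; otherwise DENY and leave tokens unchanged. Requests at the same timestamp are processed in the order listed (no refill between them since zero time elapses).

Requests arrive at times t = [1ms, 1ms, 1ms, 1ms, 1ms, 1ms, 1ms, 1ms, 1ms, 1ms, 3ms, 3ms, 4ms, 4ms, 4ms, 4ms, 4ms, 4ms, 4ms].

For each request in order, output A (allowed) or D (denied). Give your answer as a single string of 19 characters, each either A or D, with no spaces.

Answer: AAAADDDDDDAAAAAADDD

Derivation:
Simulating step by step:
  req#1 t=1ms: ALLOW
  req#2 t=1ms: ALLOW
  req#3 t=1ms: ALLOW
  req#4 t=1ms: ALLOW
  req#5 t=1ms: DENY
  req#6 t=1ms: DENY
  req#7 t=1ms: DENY
  req#8 t=1ms: DENY
  req#9 t=1ms: DENY
  req#10 t=1ms: DENY
  req#11 t=3ms: ALLOW
  req#12 t=3ms: ALLOW
  req#13 t=4ms: ALLOW
  req#14 t=4ms: ALLOW
  req#15 t=4ms: ALLOW
  req#16 t=4ms: ALLOW
  req#17 t=4ms: DENY
  req#18 t=4ms: DENY
  req#19 t=4ms: DENY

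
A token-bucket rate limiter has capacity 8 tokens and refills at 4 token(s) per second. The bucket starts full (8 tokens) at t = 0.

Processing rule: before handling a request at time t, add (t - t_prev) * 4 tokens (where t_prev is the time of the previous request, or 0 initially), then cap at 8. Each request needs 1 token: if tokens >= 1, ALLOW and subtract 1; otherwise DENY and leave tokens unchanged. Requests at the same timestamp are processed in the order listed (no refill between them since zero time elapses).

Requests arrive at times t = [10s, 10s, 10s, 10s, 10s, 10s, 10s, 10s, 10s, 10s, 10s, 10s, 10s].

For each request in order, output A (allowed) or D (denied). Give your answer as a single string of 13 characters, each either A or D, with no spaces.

Simulating step by step:
  req#1 t=10s: ALLOW
  req#2 t=10s: ALLOW
  req#3 t=10s: ALLOW
  req#4 t=10s: ALLOW
  req#5 t=10s: ALLOW
  req#6 t=10s: ALLOW
  req#7 t=10s: ALLOW
  req#8 t=10s: ALLOW
  req#9 t=10s: DENY
  req#10 t=10s: DENY
  req#11 t=10s: DENY
  req#12 t=10s: DENY
  req#13 t=10s: DENY

Answer: AAAAAAAADDDDD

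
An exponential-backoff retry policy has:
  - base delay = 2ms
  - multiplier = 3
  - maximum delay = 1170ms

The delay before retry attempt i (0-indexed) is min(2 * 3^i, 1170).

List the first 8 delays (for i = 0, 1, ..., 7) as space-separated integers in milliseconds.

Computing each delay:
  i=0: min(2*3^0, 1170) = 2
  i=1: min(2*3^1, 1170) = 6
  i=2: min(2*3^2, 1170) = 18
  i=3: min(2*3^3, 1170) = 54
  i=4: min(2*3^4, 1170) = 162
  i=5: min(2*3^5, 1170) = 486
  i=6: min(2*3^6, 1170) = 1170
  i=7: min(2*3^7, 1170) = 1170

Answer: 2 6 18 54 162 486 1170 1170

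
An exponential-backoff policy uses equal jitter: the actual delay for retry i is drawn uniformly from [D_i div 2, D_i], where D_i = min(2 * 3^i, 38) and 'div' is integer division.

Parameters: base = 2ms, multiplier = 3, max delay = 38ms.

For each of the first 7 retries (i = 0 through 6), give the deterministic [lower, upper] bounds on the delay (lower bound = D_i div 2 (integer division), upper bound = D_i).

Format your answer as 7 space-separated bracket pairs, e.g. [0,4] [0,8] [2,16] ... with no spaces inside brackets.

Computing bounds per retry:
  i=0: D_i=min(2*3^0,38)=2, bounds=[1,2]
  i=1: D_i=min(2*3^1,38)=6, bounds=[3,6]
  i=2: D_i=min(2*3^2,38)=18, bounds=[9,18]
  i=3: D_i=min(2*3^3,38)=38, bounds=[19,38]
  i=4: D_i=min(2*3^4,38)=38, bounds=[19,38]
  i=5: D_i=min(2*3^5,38)=38, bounds=[19,38]
  i=6: D_i=min(2*3^6,38)=38, bounds=[19,38]

Answer: [1,2] [3,6] [9,18] [19,38] [19,38] [19,38] [19,38]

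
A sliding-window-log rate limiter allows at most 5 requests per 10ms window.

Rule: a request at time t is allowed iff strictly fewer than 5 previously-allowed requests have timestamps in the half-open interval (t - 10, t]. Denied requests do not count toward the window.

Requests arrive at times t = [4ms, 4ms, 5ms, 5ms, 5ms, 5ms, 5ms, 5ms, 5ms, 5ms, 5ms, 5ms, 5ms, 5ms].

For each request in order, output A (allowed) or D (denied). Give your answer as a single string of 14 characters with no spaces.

Answer: AAAAADDDDDDDDD

Derivation:
Tracking allowed requests in the window:
  req#1 t=4ms: ALLOW
  req#2 t=4ms: ALLOW
  req#3 t=5ms: ALLOW
  req#4 t=5ms: ALLOW
  req#5 t=5ms: ALLOW
  req#6 t=5ms: DENY
  req#7 t=5ms: DENY
  req#8 t=5ms: DENY
  req#9 t=5ms: DENY
  req#10 t=5ms: DENY
  req#11 t=5ms: DENY
  req#12 t=5ms: DENY
  req#13 t=5ms: DENY
  req#14 t=5ms: DENY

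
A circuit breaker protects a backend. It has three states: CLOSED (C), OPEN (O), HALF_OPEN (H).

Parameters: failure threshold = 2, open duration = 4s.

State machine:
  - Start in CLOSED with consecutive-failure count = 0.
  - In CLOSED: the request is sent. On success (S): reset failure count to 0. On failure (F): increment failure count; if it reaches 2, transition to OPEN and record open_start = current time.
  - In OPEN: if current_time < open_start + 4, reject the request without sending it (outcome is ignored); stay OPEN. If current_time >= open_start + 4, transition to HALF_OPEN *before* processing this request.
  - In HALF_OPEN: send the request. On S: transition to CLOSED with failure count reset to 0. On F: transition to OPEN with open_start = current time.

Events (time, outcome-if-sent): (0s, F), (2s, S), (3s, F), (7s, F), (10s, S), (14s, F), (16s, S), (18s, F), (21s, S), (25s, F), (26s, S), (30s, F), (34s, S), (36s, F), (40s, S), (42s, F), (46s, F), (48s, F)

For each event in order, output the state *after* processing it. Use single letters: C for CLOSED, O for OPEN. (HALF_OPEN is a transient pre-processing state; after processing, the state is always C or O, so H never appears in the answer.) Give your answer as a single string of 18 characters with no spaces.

Answer: CCCOOOOOOOOOCCCCOO

Derivation:
State after each event:
  event#1 t=0s outcome=F: state=CLOSED
  event#2 t=2s outcome=S: state=CLOSED
  event#3 t=3s outcome=F: state=CLOSED
  event#4 t=7s outcome=F: state=OPEN
  event#5 t=10s outcome=S: state=OPEN
  event#6 t=14s outcome=F: state=OPEN
  event#7 t=16s outcome=S: state=OPEN
  event#8 t=18s outcome=F: state=OPEN
  event#9 t=21s outcome=S: state=OPEN
  event#10 t=25s outcome=F: state=OPEN
  event#11 t=26s outcome=S: state=OPEN
  event#12 t=30s outcome=F: state=OPEN
  event#13 t=34s outcome=S: state=CLOSED
  event#14 t=36s outcome=F: state=CLOSED
  event#15 t=40s outcome=S: state=CLOSED
  event#16 t=42s outcome=F: state=CLOSED
  event#17 t=46s outcome=F: state=OPEN
  event#18 t=48s outcome=F: state=OPEN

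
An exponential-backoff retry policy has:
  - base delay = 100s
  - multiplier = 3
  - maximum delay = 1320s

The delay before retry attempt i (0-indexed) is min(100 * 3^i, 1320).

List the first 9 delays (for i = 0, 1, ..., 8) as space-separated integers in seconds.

Computing each delay:
  i=0: min(100*3^0, 1320) = 100
  i=1: min(100*3^1, 1320) = 300
  i=2: min(100*3^2, 1320) = 900
  i=3: min(100*3^3, 1320) = 1320
  i=4: min(100*3^4, 1320) = 1320
  i=5: min(100*3^5, 1320) = 1320
  i=6: min(100*3^6, 1320) = 1320
  i=7: min(100*3^7, 1320) = 1320
  i=8: min(100*3^8, 1320) = 1320

Answer: 100 300 900 1320 1320 1320 1320 1320 1320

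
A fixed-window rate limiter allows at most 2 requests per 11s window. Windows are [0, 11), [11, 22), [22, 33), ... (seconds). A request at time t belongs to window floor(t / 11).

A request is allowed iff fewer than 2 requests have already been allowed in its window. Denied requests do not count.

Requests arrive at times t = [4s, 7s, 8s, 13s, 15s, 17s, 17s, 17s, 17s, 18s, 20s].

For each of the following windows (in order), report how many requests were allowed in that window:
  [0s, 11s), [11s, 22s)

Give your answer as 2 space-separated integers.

Processing requests:
  req#1 t=4s (window 0): ALLOW
  req#2 t=7s (window 0): ALLOW
  req#3 t=8s (window 0): DENY
  req#4 t=13s (window 1): ALLOW
  req#5 t=15s (window 1): ALLOW
  req#6 t=17s (window 1): DENY
  req#7 t=17s (window 1): DENY
  req#8 t=17s (window 1): DENY
  req#9 t=17s (window 1): DENY
  req#10 t=18s (window 1): DENY
  req#11 t=20s (window 1): DENY

Allowed counts by window: 2 2

Answer: 2 2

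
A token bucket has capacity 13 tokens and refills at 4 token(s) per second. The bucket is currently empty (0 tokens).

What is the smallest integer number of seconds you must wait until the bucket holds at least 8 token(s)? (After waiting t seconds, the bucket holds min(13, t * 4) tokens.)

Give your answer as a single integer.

Answer: 2

Derivation:
Need t * 4 >= 8, so t >= 8/4.
Smallest integer t = ceil(8/4) = 2.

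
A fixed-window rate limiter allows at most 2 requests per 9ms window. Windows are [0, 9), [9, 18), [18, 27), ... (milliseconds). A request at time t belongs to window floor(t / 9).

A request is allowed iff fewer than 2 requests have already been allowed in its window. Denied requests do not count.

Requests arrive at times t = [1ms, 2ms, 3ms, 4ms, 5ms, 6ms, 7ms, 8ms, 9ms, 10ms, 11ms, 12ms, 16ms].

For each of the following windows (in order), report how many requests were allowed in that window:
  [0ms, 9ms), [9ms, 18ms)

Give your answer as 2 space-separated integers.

Answer: 2 2

Derivation:
Processing requests:
  req#1 t=1ms (window 0): ALLOW
  req#2 t=2ms (window 0): ALLOW
  req#3 t=3ms (window 0): DENY
  req#4 t=4ms (window 0): DENY
  req#5 t=5ms (window 0): DENY
  req#6 t=6ms (window 0): DENY
  req#7 t=7ms (window 0): DENY
  req#8 t=8ms (window 0): DENY
  req#9 t=9ms (window 1): ALLOW
  req#10 t=10ms (window 1): ALLOW
  req#11 t=11ms (window 1): DENY
  req#12 t=12ms (window 1): DENY
  req#13 t=16ms (window 1): DENY

Allowed counts by window: 2 2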